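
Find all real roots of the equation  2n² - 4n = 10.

n = -1.4495 or n = 3.4495

Rearrange to standard form: 2n² - 4n - 10 = 0.
Discriminant: (-4)² − 4·2·(-10) = 96.
Quadratic formula: n = (4 ± √96) / 4.
So n = 1 + √(6) ≈ 3.4495 or n = 1 - √(6) ≈ -1.4495.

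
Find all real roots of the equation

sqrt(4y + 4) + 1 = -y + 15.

y = 8

Isolate the radical: sqrt(4y + 4) = -y + 14.
Square both sides: 4y + 4 = (-y + 14)^2.
Expand and rearrange: y^2 - 32y + 192 = 0.
Solving gives y = 24 or y = 8.
Check each candidate in the original equation:
  y = 24: sqrt(100) = 10, while -y + 14 = -10 — extraneous.
  y = 8: sqrt(36) = 6, while -y + 14 = 6 — valid.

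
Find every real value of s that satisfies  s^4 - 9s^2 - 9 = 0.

Let u = s^2. The equation becomes u^2 - 9u - 9 = 0.
By the quadratic formula, u = 9/2 + 3*sqrt(13)/2 or u = 9/2 - 3*sqrt(13)/2.
s^2 = 9/2 + 3*sqrt(13)/2 gives s = +/-sqrt(9/2 + 3*sqrt(13)/2) ~= +/-3.1477.
s^2 = 9/2 - 3*sqrt(13)/2 < 0 has no real solution.

s = -3.1477 or s = 3.1477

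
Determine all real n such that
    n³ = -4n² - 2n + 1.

n = -3.3028 or n = -1 or n = 0.3028

Rearrange: n³ + 4n² + 2n - 1 = 0.
Possible rational roots are divisors of -1. Testing n = -1 gives 0, so (n + 1) is a factor.
Divide: n³ + 4n² + 2n - 1 = (n + 1)(n² + 3n - 1).
Apply the quadratic formula to n² + 3n - 1 = 0: n = (-3 ± √13)/2, i.e. n ≈ 0.3028 or n ≈ -3.3028.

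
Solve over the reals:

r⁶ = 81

Let u = r³. The equation becomes u² - 81 = 0.
Factor: (u - 9)(u + 9) = 0, so u = 9 or u = -9.
r³ = 9 gives r = ∛(9) ≈ 2.0801.
r³ = -9 gives r = -∛(9) ≈ -2.0801.

r = -2.0801 or r = 2.0801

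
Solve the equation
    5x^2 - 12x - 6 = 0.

Discriminant: (-12)^2 - 4*5*(-6) = 264.
Quadratic formula: x = (12 +/- sqrt(264)) / 10.
So x = 6/5 + sqrt(66)/5 ~= 2.8248 or x = 6/5 - sqrt(66)/5 ~= -0.4248.

x = -0.4248 or x = 2.8248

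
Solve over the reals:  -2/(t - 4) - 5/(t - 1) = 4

Multiply both sides by (t - 4)(t - 1):
-2(t - 1) - 5(t - 4) = 4(t - 4)(t - 1).
Expand and collect terms: 4t² - 13t - 6 = 0.
By the quadratic formula, t = (13 ± √265) / 8, so t ≈ 3.6599 or t ≈ -0.4099.
Neither value makes a denominator zero (t ≠ 4, t ≠ 1), so both are valid.

t = -0.4099 or t = 3.6599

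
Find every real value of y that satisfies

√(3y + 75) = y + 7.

y = 2

Square both sides: 3y + 75 = (y + 7)².
Expand and rearrange: y² + 11y - 26 = 0.
Solving gives y = 2 or y = -13.
Check each candidate in the original equation:
  y = 2: √(81) = 9, while y + 7 = 9 — valid.
  y = -13: √(36) = 6, while y + 7 = -6 — extraneous.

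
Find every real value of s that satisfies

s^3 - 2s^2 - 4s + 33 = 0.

Possible rational roots are divisors of 33. Testing s = -3 gives 0, so (s + 3) is a factor.
Divide: s^3 - 2s^2 - 4s + 33 = (s + 3)(s^2 - 5s + 11).
The quadratic s^2 - 5s + 11 has discriminant -19 < 0, so no further real roots.

s = -3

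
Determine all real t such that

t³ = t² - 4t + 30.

t = 3

Rearrange: t³ - t² + 4t - 30 = 0.
Possible rational roots are divisors of -30. Testing t = 3 gives 0, so (t - 3) is a factor.
Divide: t³ - t² + 4t - 30 = (t - 3)(t² + 2t + 10).
The quadratic t² + 2t + 10 has discriminant -36 < 0, so no further real roots.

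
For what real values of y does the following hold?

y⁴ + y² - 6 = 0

y = -1.4142 or y = 1.4142

Let u = y². The equation becomes u² + u - 6 = 0.
Factor: (u + 3)(u - 2) = 0, so u = -3 or u = 2.
y² = -3 < 0 has no real solution.
y² = 2 gives y = ±√(2) ≈ ±1.4142.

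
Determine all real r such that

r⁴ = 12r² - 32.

r = -2.8284 or r = -2 or r = 2 or r = 2.8284

Let u = r². The equation becomes u² - 12u + 32 = 0.
Factor: (u - 4)(u - 8) = 0, so u = 4 or u = 8.
r² = 4 gives r = ±2.
r² = 8 gives r = ±2·√(2) ≈ ±2.8284.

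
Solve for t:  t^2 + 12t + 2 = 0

Discriminant: (12)^2 - 4*1*2 = 136.
Quadratic formula: t = (-12 +/- sqrt(136)) / 2.
So t = -6 + sqrt(34) ~= -0.169 or t = -6 - sqrt(34) ~= -11.831.

t = -11.831 or t = -0.169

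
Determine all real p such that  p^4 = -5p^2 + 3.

Let u = p^2. The equation becomes u^2 + 5u - 3 = 0.
By the quadratic formula, u = -5/2 + sqrt(37)/2 or u = -sqrt(37)/2 - 5/2.
p^2 = -5/2 + sqrt(37)/2 gives p = +/-sqrt(-5/2 + sqrt(37)/2) ~= +/-0.7358.
p^2 = -sqrt(37)/2 - 5/2 < 0 has no real solution.

p = -0.7358 or p = 0.7358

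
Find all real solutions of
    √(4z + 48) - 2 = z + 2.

Isolate the radical: √(4z + 48) = z + 4.
Square both sides: 4z + 48 = (z + 4)².
Expand and rearrange: z² + 4z - 32 = 0.
Solving gives z = 4 or z = -8.
Check each candidate in the original equation:
  z = 4: √(64) = 8, while z + 4 = 8 — valid.
  z = -8: √(16) = 4, while z + 4 = -4 — extraneous.

z = 4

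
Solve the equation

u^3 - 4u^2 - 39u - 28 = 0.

u = -4 or u = -0.7958 or u = 8.7958

Possible rational roots are divisors of -28. Testing u = -4 gives 0, so (u + 4) is a factor.
Divide: u^3 - 4u^2 - 39u - 28 = (u + 4)(u^2 - 8u - 7).
Apply the quadratic formula to u^2 - 8u - 7 = 0: u = (8 +/- sqrt(92))/2, i.e. u ~= 8.7958 or u ~= -0.7958.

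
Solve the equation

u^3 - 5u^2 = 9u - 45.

Rearrange: u^3 - 5u^2 - 9u + 45 = 0.
Possible rational roots are divisors of 45. Testing u = 5 gives 0, so (u - 5) is a factor.
Divide: u^3 - 5u^2 - 9u + 45 = (u - 5)(u^2 - 9).
Factor the quadratic: u = 3 or u = -3.

u = -3 or u = 3 or u = 5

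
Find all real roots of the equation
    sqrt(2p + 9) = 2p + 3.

Square both sides: 2p + 9 = (2p + 3)^2.
Expand and rearrange: 4p^2 + 10p = 0.
Solving gives p = 0 or p = -2.5.
Check each candidate in the original equation:
  p = 0: sqrt(9) = 3, while 2p + 3 = 3 — valid.
  p = -2.5: sqrt(4) = 2, while 2p + 3 = -2 — extraneous.

p = 0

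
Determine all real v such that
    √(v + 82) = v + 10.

v = -1

Square both sides: v + 82 = (v + 10)².
Expand and rearrange: v² + 19v + 18 = 0.
Solving gives v = -1 or v = -18.
Check each candidate in the original equation:
  v = -1: √(81) = 9, while v + 10 = 9 — valid.
  v = -18: √(64) = 8, while v + 10 = -8 — extraneous.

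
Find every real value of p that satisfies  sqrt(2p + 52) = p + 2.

Square both sides: 2p + 52 = (p + 2)^2.
Expand and rearrange: p^2 + 2p - 48 = 0.
Solving gives p = 6 or p = -8.
Check each candidate in the original equation:
  p = 6: sqrt(64) = 8, while p + 2 = 8 — valid.
  p = -8: sqrt(36) = 6, while p + 2 = -6 — extraneous.

p = 6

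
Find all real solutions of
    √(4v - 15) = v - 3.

Square both sides: 4v - 15 = (v - 3)².
Expand and rearrange: v² - 10v + 24 = 0.
Solving gives v = 6 or v = 4.
Check each candidate in the original equation:
  v = 6: √(9) = 3, while v - 3 = 3 — valid.
  v = 4: √(1) = 1, while v - 3 = 1 — valid.

v = 4 or v = 6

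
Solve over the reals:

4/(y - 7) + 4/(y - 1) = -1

Multiply both sides by (y - 7)(y - 1):
4(y - 1) + 4(y - 7) = -(y - 7)(y - 1).
Expand and collect terms: -y² + 25 = 0.
Factor or apply the quadratic formula: y = -5 or y = 5.
Neither value makes a denominator zero (y ≠ 7, y ≠ 1), so both are valid.

y = -5 or y = 5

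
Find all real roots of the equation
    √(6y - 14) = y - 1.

y = 3 or y = 5

Square both sides: 6y - 14 = (y - 1)².
Expand and rearrange: y² - 8y + 15 = 0.
Solving gives y = 5 or y = 3.
Check each candidate in the original equation:
  y = 5: √(16) = 4, while y - 1 = 4 — valid.
  y = 3: √(4) = 2, while y - 1 = 2 — valid.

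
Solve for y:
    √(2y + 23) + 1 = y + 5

Isolate the radical: √(2y + 23) = y + 4.
Square both sides: 2y + 23 = (y + 4)².
Expand and rearrange: y² + 6y - 7 = 0.
Solving gives y = 1 or y = -7.
Check each candidate in the original equation:
  y = 1: √(25) = 5, while y + 4 = 5 — valid.
  y = -7: √(9) = 3, while y + 4 = -3 — extraneous.

y = 1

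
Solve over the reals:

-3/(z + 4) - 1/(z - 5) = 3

Multiply both sides by (z + 4)(z - 5):
-3(z - 5) - (z + 4) = 3(z + 4)(z - 5).
Expand and collect terms: 3z² + z - 71 = 0.
By the quadratic formula, z = (-1 ± √853) / 6, so z ≈ 4.701 or z ≈ -5.0344.
Neither value makes a denominator zero (z ≠ -4, z ≠ 5), so both are valid.

z = -5.0344 or z = 4.701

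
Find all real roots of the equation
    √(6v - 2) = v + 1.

Square both sides: 6v - 2 = (v + 1)².
Expand and rearrange: v² - 4v + 3 = 0.
Solving gives v = 3 or v = 1.
Check each candidate in the original equation:
  v = 3: √(16) = 4, while v + 1 = 4 — valid.
  v = 1: √(4) = 2, while v + 1 = 2 — valid.

v = 1 or v = 3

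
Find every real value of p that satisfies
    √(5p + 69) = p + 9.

p = -1

Square both sides: 5p + 69 = (p + 9)².
Expand and rearrange: p² + 13p + 12 = 0.
Solving gives p = -1 or p = -12.
Check each candidate in the original equation:
  p = -1: √(64) = 8, while p + 9 = 8 — valid.
  p = -12: √(9) = 3, while p + 9 = -3 — extraneous.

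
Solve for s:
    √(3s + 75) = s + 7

Square both sides: 3s + 75 = (s + 7)².
Expand and rearrange: s² + 11s - 26 = 0.
Solving gives s = 2 or s = -13.
Check each candidate in the original equation:
  s = 2: √(81) = 9, while s + 7 = 9 — valid.
  s = -13: √(36) = 6, while s + 7 = -6 — extraneous.

s = 2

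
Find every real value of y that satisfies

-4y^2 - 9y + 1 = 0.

y = -2.3561 or y = 0.1061

Discriminant: (-9)^2 - 4*(-4)*1 = 97.
Quadratic formula: y = (9 +/- sqrt(97)) / (-8).
So y = -sqrt(97)/8 - 9/8 ~= -2.3561 or y = -9/8 + sqrt(97)/8 ~= 0.1061.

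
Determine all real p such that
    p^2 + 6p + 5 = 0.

Factor: (p + 5)(p + 1) = 0.
So p = -5 or p = -1.

p = -5 or p = -1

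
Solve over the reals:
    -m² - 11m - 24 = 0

Factor: -1(m + 8)(m + 3) = 0.
So m = -8 or m = -3.

m = -8 or m = -3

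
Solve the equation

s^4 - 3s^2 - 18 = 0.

Let u = s^2. The equation becomes u^2 - 3u - 18 = 0.
Factor: (u - 6)(u + 3) = 0, so u = 6 or u = -3.
s^2 = 6 gives s = +/-sqrt(6) ~= +/-2.4495.
s^2 = -3 < 0 has no real solution.

s = -2.4495 or s = 2.4495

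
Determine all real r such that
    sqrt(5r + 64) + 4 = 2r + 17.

r = -3

Isolate the radical: sqrt(5r + 64) = 2r + 13.
Square both sides: 5r + 64 = (2r + 13)^2.
Expand and rearrange: 4r^2 + 47r + 105 = 0.
Solving gives r = -3 or r = -8.75.
Check each candidate in the original equation:
  r = -3: sqrt(49) = 7, while 2r + 13 = 7 — valid.
  r = -8.75: sqrt(20.25) = 4.5, while 2r + 13 = -4.5 — extraneous.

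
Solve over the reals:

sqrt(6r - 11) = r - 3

Square both sides: 6r - 11 = (r - 3)^2.
Expand and rearrange: r^2 - 12r + 20 = 0.
Solving gives r = 10 or r = 2.
Check each candidate in the original equation:
  r = 10: sqrt(49) = 7, while r - 3 = 7 — valid.
  r = 2: sqrt(1) = 1, while r - 3 = -1 — extraneous.

r = 10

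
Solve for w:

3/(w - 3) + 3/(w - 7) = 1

w = 4.3944 or w = 11.6056

Multiply both sides by (w - 3)(w - 7):
3(w - 7) + 3(w - 3) = (w - 3)(w - 7).
Expand and collect terms: w^2 - 16w + 51 = 0.
By the quadratic formula, w = (16 +/- sqrt(52)) / 2, so w ~= 11.6056 or w ~= 4.3944.
Neither value makes a denominator zero (w != 3, w != 7), so both are valid.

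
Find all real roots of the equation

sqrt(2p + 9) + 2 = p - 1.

p = 8

Isolate the radical: sqrt(2p + 9) = p - 3.
Square both sides: 2p + 9 = (p - 3)^2.
Expand and rearrange: p^2 - 8p = 0.
Solving gives p = 8 or p = 0.
Check each candidate in the original equation:
  p = 8: sqrt(25) = 5, while p - 3 = 5 — valid.
  p = 0: sqrt(9) = 3, while p - 3 = -3 — extraneous.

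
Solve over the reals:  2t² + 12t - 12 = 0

t = -6.873 or t = 0.873

Discriminant: (12)² − 4·2·(-12) = 240.
Quadratic formula: t = (-12 ± √240) / 4.
So t = -3 + √(15) ≈ 0.873 or t = -√(15) - 3 ≈ -6.873.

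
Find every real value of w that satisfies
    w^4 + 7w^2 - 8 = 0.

w = -1 or w = 1

Let u = w^2. The equation becomes u^2 + 7u - 8 = 0.
Factor: (u - 1)(u + 8) = 0, so u = 1 or u = -8.
w^2 = 1 gives w = +/-1.
w^2 = -8 < 0 has no real solution.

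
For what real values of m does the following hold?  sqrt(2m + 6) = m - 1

m = 5

Square both sides: 2m + 6 = (m - 1)^2.
Expand and rearrange: m^2 - 4m - 5 = 0.
Solving gives m = 5 or m = -1.
Check each candidate in the original equation:
  m = 5: sqrt(16) = 4, while m - 1 = 4 — valid.
  m = -1: sqrt(4) = 2, while m - 1 = -2 — extraneous.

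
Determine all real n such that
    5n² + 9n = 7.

Rearrange to standard form: 5n² + 9n - 7 = 0.
Discriminant: (9)² − 4·5·(-7) = 221.
Quadratic formula: n = (-9 ± √221) / 10.
So n = -9/10 + √(221)/10 ≈ 0.5866 or n = -√(221)/10 - 9/10 ≈ -2.3866.

n = -2.3866 or n = 0.5866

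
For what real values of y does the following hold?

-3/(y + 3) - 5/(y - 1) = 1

y = -9 or y = -1

Multiply both sides by (y + 3)(y - 1):
-3(y - 1) - 5(y + 3) = (y + 3)(y - 1).
Expand and collect terms: y^2 + 10y + 9 = 0.
Factor or apply the quadratic formula: y = -1 or y = -9.
Neither value makes a denominator zero (y != -3, y != 1), so both are valid.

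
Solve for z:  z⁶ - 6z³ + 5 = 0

z = 1 or z = 1.71

Let u = z³. The equation becomes u² - 6u + 5 = 0.
Factor: (u - 5)(u - 1) = 0, so u = 5 or u = 1.
z³ = 5 gives z = ∛(5) ≈ 1.71.
z³ = 1 gives z = 1.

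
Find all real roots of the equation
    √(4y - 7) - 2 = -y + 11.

y = 8

Isolate the radical: √(4y - 7) = -y + 13.
Square both sides: 4y - 7 = (-y + 13)².
Expand and rearrange: y² - 30y + 176 = 0.
Solving gives y = 22 or y = 8.
Check each candidate in the original equation:
  y = 22: √(81) = 9, while -y + 13 = -9 — extraneous.
  y = 8: √(25) = 5, while -y + 13 = 5 — valid.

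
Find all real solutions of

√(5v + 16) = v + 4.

Square both sides: 5v + 16 = (v + 4)².
Expand and rearrange: v² + 3v = 0.
Solving gives v = 0 or v = -3.
Check each candidate in the original equation:
  v = 0: √(16) = 4, while v + 4 = 4 — valid.
  v = -3: √(1) = 1, while v + 4 = 1 — valid.

v = -3 or v = 0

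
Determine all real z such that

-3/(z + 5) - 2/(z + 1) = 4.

z = -5.8365 or z = -1.4135

Multiply both sides by (z + 5)(z + 1):
-3(z + 1) - 2(z + 5) = 4(z + 5)(z + 1).
Expand and collect terms: 4z² + 29z + 33 = 0.
By the quadratic formula, z = (-29 ± √313) / 8, so z ≈ -1.4135 or z ≈ -5.8365.
Neither value makes a denominator zero (z ≠ -5, z ≠ -1), so both are valid.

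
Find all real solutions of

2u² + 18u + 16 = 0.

u = -8 or u = -1

Factor: 2(u + 1)(u + 8) = 0.
So u = -1 or u = -8.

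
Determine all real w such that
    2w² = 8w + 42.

w = -3 or w = 7

Bring every term to one side: 2w² - 8w - 42 = 0.
Factor: 2(w - 7)(w + 3) = 0.
So w = 7 or w = -3.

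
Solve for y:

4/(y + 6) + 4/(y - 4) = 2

Multiply both sides by (y + 6)(y - 4):
4(y - 4) + 4(y + 6) = 2(y + 6)(y - 4).
Expand and collect terms: 2y² - 4y - 56 = 0.
By the quadratic formula, y = (4 ± √464) / 4, so y ≈ 6.3852 or y ≈ -4.3852.
Neither value makes a denominator zero (y ≠ -6, y ≠ 4), so both are valid.

y = -4.3852 or y = 6.3852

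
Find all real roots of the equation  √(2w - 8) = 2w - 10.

Square both sides: 2w - 8 = (2w - 10)².
Expand and rearrange: 4w² - 42w + 108 = 0.
Solving gives w = 6 or w = 4.5.
Check each candidate in the original equation:
  w = 6: √(4) = 2, while 2w - 10 = 2 — valid.
  w = 4.5: √(1) = 1, while 2w - 10 = -1 — extraneous.

w = 6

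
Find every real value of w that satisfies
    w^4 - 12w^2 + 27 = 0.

w = -3 or w = -1.7321 or w = 1.7321 or w = 3

Let u = w^2. The equation becomes u^2 - 12u + 27 = 0.
Factor: (u - 9)(u - 3) = 0, so u = 9 or u = 3.
w^2 = 9 gives w = +/-3.
w^2 = 3 gives w = +/-sqrt(3) ~= +/-1.7321.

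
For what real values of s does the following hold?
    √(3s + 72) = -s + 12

Square both sides: 3s + 72 = (-s + 12)².
Expand and rearrange: s² - 27s + 72 = 0.
Solving gives s = 24 or s = 3.
Check each candidate in the original equation:
  s = 24: √(144) = 12, while -s + 12 = -12 — extraneous.
  s = 3: √(81) = 9, while -s + 12 = 9 — valid.

s = 3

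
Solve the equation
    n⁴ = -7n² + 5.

n = -0.8083 or n = 0.8083

Let u = n². The equation becomes u² + 7u - 5 = 0.
By the quadratic formula, u = -7/2 + √(69)/2 or u = -√(69)/2 - 7/2.
n² = -7/2 + √(69)/2 gives n = ±√(-7/2 + √(69)/2) ≈ ±0.8083.
n² = -√(69)/2 - 7/2 < 0 has no real solution.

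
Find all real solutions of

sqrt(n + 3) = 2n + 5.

n = -2

Square both sides: n + 3 = (2n + 5)^2.
Expand and rearrange: 4n^2 + 19n + 22 = 0.
Solving gives n = -2 or n = -2.75.
Check each candidate in the original equation:
  n = -2: sqrt(1) = 1, while 2n + 5 = 1 — valid.
  n = -2.75: sqrt(0.25) = 0.5, while 2n + 5 = -0.5 — extraneous.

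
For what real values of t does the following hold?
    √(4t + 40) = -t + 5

Square both sides: 4t + 40 = (-t + 5)².
Expand and rearrange: t² - 14t - 15 = 0.
Solving gives t = 15 or t = -1.
Check each candidate in the original equation:
  t = 15: √(100) = 10, while -t + 5 = -10 — extraneous.
  t = -1: √(36) = 6, while -t + 5 = 6 — valid.

t = -1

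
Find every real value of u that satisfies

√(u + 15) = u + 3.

u = 1

Square both sides: u + 15 = (u + 3)².
Expand and rearrange: u² + 5u - 6 = 0.
Solving gives u = 1 or u = -6.
Check each candidate in the original equation:
  u = 1: √(16) = 4, while u + 3 = 4 — valid.
  u = -6: √(9) = 3, while u + 3 = -3 — extraneous.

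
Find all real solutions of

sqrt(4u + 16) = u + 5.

Square both sides: 4u + 16 = (u + 5)^2.
Expand and rearrange: u^2 + 6u + 9 = 0.
This gives the repeated root u = -3.
Check in the original equation:
  u = -3: sqrt(4) = 2, while u + 5 = 2 — valid.

u = -3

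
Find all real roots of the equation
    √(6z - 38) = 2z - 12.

z = 6.5 or z = 7

Square both sides: 6z - 38 = (2z - 12)².
Expand and rearrange: 4z² - 54z + 182 = 0.
Solving gives z = 7 or z = 6.5.
Check each candidate in the original equation:
  z = 7: √(4) = 2, while 2z - 12 = 2 — valid.
  z = 6.5: √(1) = 1, while 2z - 12 = 1 — valid.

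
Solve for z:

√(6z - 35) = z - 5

z = 6 or z = 10

Square both sides: 6z - 35 = (z - 5)².
Expand and rearrange: z² - 16z + 60 = 0.
Solving gives z = 10 or z = 6.
Check each candidate in the original equation:
  z = 10: √(25) = 5, while z - 5 = 5 — valid.
  z = 6: √(1) = 1, while z - 5 = 1 — valid.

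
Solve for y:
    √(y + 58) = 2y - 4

y = 6

Square both sides: y + 58 = (2y - 4)².
Expand and rearrange: 4y² - 17y - 42 = 0.
Solving gives y = 6 or y = -1.75.
Check each candidate in the original equation:
  y = 6: √(64) = 8, while 2y - 4 = 8 — valid.
  y = -1.75: √(56.25) = 7.5, while 2y - 4 = -7.5 — extraneous.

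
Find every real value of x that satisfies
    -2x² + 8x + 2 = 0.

x = -0.2361 or x = 4.2361

Discriminant: (8)² − 4·(-2)·2 = 80.
Quadratic formula: x = (-8 ± √80) / (-4).
So x = 2 - √(5) ≈ -0.2361 or x = 2 + √(5) ≈ 4.2361.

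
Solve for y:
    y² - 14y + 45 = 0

Factor: (y - 9)(y - 5) = 0.
So y = 9 or y = 5.

y = 5 or y = 9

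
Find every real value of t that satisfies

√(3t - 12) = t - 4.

t = 4 or t = 7

Square both sides: 3t - 12 = (t - 4)².
Expand and rearrange: t² - 11t + 28 = 0.
Solving gives t = 7 or t = 4.
Check each candidate in the original equation:
  t = 7: √(9) = 3, while t - 4 = 3 — valid.
  t = 4: √(0) = 0, while t - 4 = 0 — valid.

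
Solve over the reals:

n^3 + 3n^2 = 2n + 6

Rearrange: n^3 + 3n^2 - 2n - 6 = 0.
Possible rational roots are divisors of -6. Testing n = -3 gives 0, so (n + 3) is a factor.
Divide: n^3 + 3n^2 - 2n - 6 = (n + 3)(n^2 - 2).
Apply the quadratic formula to n^2 - 2 = 0: n = (0 +/- sqrt(8))/2, i.e. n ~= 1.4142 or n ~= -1.4142.

n = -3 or n = -1.4142 or n = 1.4142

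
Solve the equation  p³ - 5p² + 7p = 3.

p = 1 or p = 3

Rearrange: p³ - 5p² + 7p - 3 = 0.
Possible rational roots are divisors of -3. Testing p = 3 gives 0, so (p - 3) is a factor.
Divide: p³ - 5p² + 7p - 3 = (p - 3)(p² - 2p + 1).
The quadratic has the repeated root p = 1.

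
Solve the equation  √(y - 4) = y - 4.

Square both sides: y - 4 = (y - 4)².
Expand and rearrange: y² - 9y + 20 = 0.
Solving gives y = 5 or y = 4.
Check each candidate in the original equation:
  y = 5: √(1) = 1, while y - 4 = 1 — valid.
  y = 4: √(0) = 0, while y - 4 = 0 — valid.

y = 4 or y = 5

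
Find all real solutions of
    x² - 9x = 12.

Rearrange to standard form: x² - 9x - 12 = 0.
Discriminant: (-9)² − 4·1·(-12) = 129.
Quadratic formula: x = (9 ± √129) / 2.
So x = 9/2 + √(129)/2 ≈ 10.1789 or x = 9/2 - √(129)/2 ≈ -1.1789.

x = -1.1789 or x = 10.1789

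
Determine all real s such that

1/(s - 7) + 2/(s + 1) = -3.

s = -1.6932 or s = 6.6932

Multiply both sides by (s - 7)(s + 1):
(s + 1) + 2(s - 7) = -3(s - 7)(s + 1).
Expand and collect terms: -3s^2 + 15s + 34 = 0.
By the quadratic formula, s = (-15 +/- sqrt(633)) / -6, so s ~= -1.6932 or s ~= 6.6932.
Neither value makes a denominator zero (s != 7, s != -1), so both are valid.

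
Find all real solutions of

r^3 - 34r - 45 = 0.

Possible rational roots are divisors of -45. Testing r = -5 gives 0, so (r + 5) is a factor.
Divide: r^3 - 34r - 45 = (r + 5)(r^2 - 5r - 9).
Apply the quadratic formula to r^2 - 5r - 9 = 0: r = (5 +/- sqrt(61))/2, i.e. r ~= 6.4051 or r ~= -1.4051.

r = -5 or r = -1.4051 or r = 6.4051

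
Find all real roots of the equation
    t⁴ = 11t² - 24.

Let u = t². The equation becomes u² - 11u + 24 = 0.
Factor: (u - 3)(u - 8) = 0, so u = 3 or u = 8.
t² = 3 gives t = ±√(3) ≈ ±1.7321.
t² = 8 gives t = ±2·√(2) ≈ ±2.8284.

t = -2.8284 or t = -1.7321 or t = 1.7321 or t = 2.8284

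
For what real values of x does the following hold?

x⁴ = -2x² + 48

Let u = x². The equation becomes u² + 2u - 48 = 0.
Factor: (u + 8)(u - 6) = 0, so u = -8 or u = 6.
x² = -8 < 0 has no real solution.
x² = 6 gives x = ±√(6) ≈ ±2.4495.

x = -2.4495 or x = 2.4495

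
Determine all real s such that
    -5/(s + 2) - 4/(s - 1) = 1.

Multiply both sides by (s + 2)(s - 1):
-5(s - 1) - 4(s + 2) = (s + 2)(s - 1).
Expand and collect terms: s^2 + 10s + 1 = 0.
By the quadratic formula, s = (-10 +/- sqrt(96)) / 2, so s ~= -0.101 or s ~= -9.899.
Neither value makes a denominator zero (s != -2, s != 1), so both are valid.

s = -9.899 or s = -0.101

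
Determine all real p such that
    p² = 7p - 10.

Bring every term to one side: p² - 7p + 10 = 0.
Factor: (p - 2)(p - 5) = 0.
So p = 2 or p = 5.

p = 2 or p = 5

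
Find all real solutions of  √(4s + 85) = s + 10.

s = -1

Square both sides: 4s + 85 = (s + 10)².
Expand and rearrange: s² + 16s + 15 = 0.
Solving gives s = -1 or s = -15.
Check each candidate in the original equation:
  s = -1: √(81) = 9, while s + 10 = 9 — valid.
  s = -15: √(25) = 5, while s + 10 = -5 — extraneous.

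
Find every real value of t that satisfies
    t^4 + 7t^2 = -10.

Let u = t^2. The equation becomes u^2 + 7u + 10 = 0.
Factor: (u + 5)(u + 2) = 0, so u = -5 or u = -2.
t^2 = -5 < 0 has no real solution.
t^2 = -2 < 0 has no real solution.

No real solutions.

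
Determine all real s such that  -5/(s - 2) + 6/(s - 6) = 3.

Multiply both sides by (s - 2)(s - 6):
-5(s - 6) + 6(s - 2) = 3(s - 2)(s - 6).
Expand and collect terms: 3s^2 - 25s + 18 = 0.
By the quadratic formula, s = (25 +/- sqrt(409)) / 6, so s ~= 7.5373 or s ~= 0.796.
Neither value makes a denominator zero (s != 2, s != 6), so both are valid.

s = 0.796 or s = 7.5373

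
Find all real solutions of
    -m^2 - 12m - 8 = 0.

Discriminant: (-12)^2 - 4*(-1)*(-8) = 112.
Quadratic formula: m = (12 +/- sqrt(112)) / (-2).
So m = -6 - 2*sqrt(7) ~= -11.2915 or m = -6 + 2*sqrt(7) ~= -0.7085.

m = -11.2915 or m = -0.7085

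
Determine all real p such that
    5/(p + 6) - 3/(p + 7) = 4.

Multiply both sides by (p + 6)(p + 7):
5(p + 7) - 3(p + 6) = 4(p + 6)(p + 7).
Expand and collect terms: 4p² + 50p + 151 = 0.
By the quadratic formula, p = (-50 ± √84) / 8, so p ≈ -5.1044 or p ≈ -7.3956.
Neither value makes a denominator zero (p ≠ -6, p ≠ -7), so both are valid.

p = -7.3956 or p = -5.1044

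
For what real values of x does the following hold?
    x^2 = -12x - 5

Rearrange to standard form: x^2 + 12x + 5 = 0.
Discriminant: (12)^2 - 4*1*5 = 124.
Quadratic formula: x = (-12 +/- sqrt(124)) / 2.
So x = -6 + sqrt(31) ~= -0.4322 or x = -6 - sqrt(31) ~= -11.5678.

x = -11.5678 or x = -0.4322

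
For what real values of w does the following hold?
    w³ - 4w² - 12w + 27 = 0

Possible rational roots are divisors of 27. Testing w = -3 gives 0, so (w + 3) is a factor.
Divide: w³ - 4w² - 12w + 27 = (w + 3)(w² - 7w + 9).
Apply the quadratic formula to w² - 7w + 9 = 0: w = (7 ± √13)/2, i.e. w ≈ 5.3028 or w ≈ 1.6972.

w = -3 or w = 1.6972 or w = 5.3028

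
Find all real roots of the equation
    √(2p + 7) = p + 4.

p = -3

Square both sides: 2p + 7 = (p + 4)².
Expand and rearrange: p² + 6p + 9 = 0.
This gives the repeated root p = -3.
Check in the original equation:
  p = -3: √(1) = 1, while p + 4 = 1 — valid.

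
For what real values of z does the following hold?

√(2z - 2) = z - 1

z = 1 or z = 3

Square both sides: 2z - 2 = (z - 1)².
Expand and rearrange: z² - 4z + 3 = 0.
Solving gives z = 3 or z = 1.
Check each candidate in the original equation:
  z = 3: √(4) = 2, while z - 1 = 2 — valid.
  z = 1: √(0) = 0, while z - 1 = 0 — valid.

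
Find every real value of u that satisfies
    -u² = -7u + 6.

Bring every term to one side: -u² + 7u - 6 = 0.
Factor: -1(u - 1)(u - 6) = 0.
So u = 1 or u = 6.

u = 1 or u = 6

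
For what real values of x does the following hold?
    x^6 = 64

Let u = x^3. The equation becomes u^2 - 64 = 0.
Factor: (u + 8)(u - 8) = 0, so u = -8 or u = 8.
x^3 = -8 gives x = -2.
x^3 = 8 gives x = 2.

x = -2 or x = 2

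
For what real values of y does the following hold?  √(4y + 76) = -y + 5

y = -3

Square both sides: 4y + 76 = (-y + 5)².
Expand and rearrange: y² - 14y - 51 = 0.
Solving gives y = 17 or y = -3.
Check each candidate in the original equation:
  y = 17: √(144) = 12, while -y + 5 = -12 — extraneous.
  y = -3: √(64) = 8, while -y + 5 = 8 — valid.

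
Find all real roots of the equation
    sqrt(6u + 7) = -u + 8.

u = 3

Square both sides: 6u + 7 = (-u + 8)^2.
Expand and rearrange: u^2 - 22u + 57 = 0.
Solving gives u = 19 or u = 3.
Check each candidate in the original equation:
  u = 19: sqrt(121) = 11, while -u + 8 = -11 — extraneous.
  u = 3: sqrt(25) = 5, while -u + 8 = 5 — valid.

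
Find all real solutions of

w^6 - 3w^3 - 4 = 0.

w = -1 or w = 1.5874

Let u = w^3. The equation becomes u^2 - 3u - 4 = 0.
Factor: (u + 1)(u - 4) = 0, so u = -1 or u = 4.
w^3 = -1 gives w = -1.
w^3 = 4 gives w = (4)^(1/3) ~= 1.5874.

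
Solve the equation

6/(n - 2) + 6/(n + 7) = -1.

Multiply both sides by (n - 2)(n + 7):
6(n + 7) + 6(n - 2) = -(n - 2)(n + 7).
Expand and collect terms: -n^2 - 17n - 16 = 0.
Factor or apply the quadratic formula: n = -16 or n = -1.
Neither value makes a denominator zero (n != 2, n != -7), so both are valid.

n = -16 or n = -1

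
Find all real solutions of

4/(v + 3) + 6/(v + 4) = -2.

v = -8.6458 or v = -3.3542

Multiply both sides by (v + 3)(v + 4):
4(v + 4) + 6(v + 3) = -2(v + 3)(v + 4).
Expand and collect terms: -2v² - 24v - 58 = 0.
By the quadratic formula, v = (24 ± √112) / -4, so v ≈ -8.6458 or v ≈ -3.3542.
Neither value makes a denominator zero (v ≠ -3, v ≠ -4), so both are valid.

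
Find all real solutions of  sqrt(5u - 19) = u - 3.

Square both sides: 5u - 19 = (u - 3)^2.
Expand and rearrange: u^2 - 11u + 28 = 0.
Solving gives u = 7 or u = 4.
Check each candidate in the original equation:
  u = 7: sqrt(16) = 4, while u - 3 = 4 — valid.
  u = 4: sqrt(1) = 1, while u - 3 = 1 — valid.

u = 4 or u = 7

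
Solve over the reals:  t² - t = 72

t = -8 or t = 9

Bring every term to one side: t² - t - 72 = 0.
Factor: (t + 8)(t - 9) = 0.
So t = -8 or t = 9.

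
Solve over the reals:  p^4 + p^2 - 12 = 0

Let u = p^2. The equation becomes u^2 + u - 12 = 0.
Factor: (u + 4)(u - 3) = 0, so u = -4 or u = 3.
p^2 = -4 < 0 has no real solution.
p^2 = 3 gives p = +/-sqrt(3) ~= +/-1.7321.

p = -1.7321 or p = 1.7321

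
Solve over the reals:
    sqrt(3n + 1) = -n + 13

n = 8

Square both sides: 3n + 1 = (-n + 13)^2.
Expand and rearrange: n^2 - 29n + 168 = 0.
Solving gives n = 21 or n = 8.
Check each candidate in the original equation:
  n = 21: sqrt(64) = 8, while -n + 13 = -8 — extraneous.
  n = 8: sqrt(25) = 5, while -n + 13 = 5 — valid.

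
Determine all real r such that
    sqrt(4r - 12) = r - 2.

Square both sides: 4r - 12 = (r - 2)^2.
Expand and rearrange: r^2 - 8r + 16 = 0.
This gives the repeated root r = 4.
Check in the original equation:
  r = 4: sqrt(4) = 2, while r - 2 = 2 — valid.

r = 4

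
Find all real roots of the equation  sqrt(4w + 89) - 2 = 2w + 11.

Isolate the radical: sqrt(4w + 89) = 2w + 13.
Square both sides: 4w + 89 = (2w + 13)^2.
Expand and rearrange: 4w^2 + 48w + 80 = 0.
Solving gives w = -2 or w = -10.
Check each candidate in the original equation:
  w = -2: sqrt(81) = 9, while 2w + 13 = 9 — valid.
  w = -10: sqrt(49) = 7, while 2w + 13 = -7 — extraneous.

w = -2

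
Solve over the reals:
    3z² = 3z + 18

Bring every term to one side: 3z² - 3z - 18 = 0.
Factor: 3(z - 3)(z + 2) = 0.
So z = 3 or z = -2.

z = -2 or z = 3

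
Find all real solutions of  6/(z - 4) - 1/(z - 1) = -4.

z = 1.75 or z = 2

Multiply both sides by (z - 4)(z - 1):
6(z - 1) - (z - 4) = -4(z - 4)(z - 1).
Expand and collect terms: -4z² + 15z - 14 = 0.
Factor or apply the quadratic formula: z = 1.75 or z = 2.
Neither value makes a denominator zero (z ≠ 4, z ≠ 1), so both are valid.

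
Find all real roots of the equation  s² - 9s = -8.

s = 1 or s = 8

Bring every term to one side: s² - 9s + 8 = 0.
Factor: (s - 1)(s - 8) = 0.
So s = 1 or s = 8.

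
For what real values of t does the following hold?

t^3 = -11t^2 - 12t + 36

t = -9.2915 or t = -3 or t = 1.2915

Rearrange: t^3 + 11t^2 + 12t - 36 = 0.
Possible rational roots are divisors of -36. Testing t = -3 gives 0, so (t + 3) is a factor.
Divide: t^3 + 11t^2 + 12t - 36 = (t + 3)(t^2 + 8t - 12).
Apply the quadratic formula to t^2 + 8t - 12 = 0: t = (-8 +/- sqrt(112))/2, i.e. t ~= 1.2915 or t ~= -9.2915.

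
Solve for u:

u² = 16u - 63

u = 7 or u = 9

Bring every term to one side: u² - 16u + 63 = 0.
Factor: (u - 9)(u - 7) = 0.
So u = 9 or u = 7.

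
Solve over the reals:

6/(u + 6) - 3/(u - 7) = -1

Multiply both sides by (u + 6)(u - 7):
6(u - 7) - 3(u + 6) = -(u + 6)(u - 7).
Expand and collect terms: -u² - 2u + 102 = 0.
By the quadratic formula, u = (2 ± √412) / -2, so u ≈ -11.1489 or u ≈ 9.1489.
Neither value makes a denominator zero (u ≠ -6, u ≠ 7), so both are valid.

u = -11.1489 or u = 9.1489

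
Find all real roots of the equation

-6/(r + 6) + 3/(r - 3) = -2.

r = -1.5 or r = 0

Multiply both sides by (r + 6)(r - 3):
-6(r - 3) + 3(r + 6) = -2(r + 6)(r - 3).
Expand and collect terms: -2r^2 - 3r = 0.
Factor or apply the quadratic formula: r = -1.5 or r = 0.
Neither value makes a denominator zero (r != -6, r != 3), so both are valid.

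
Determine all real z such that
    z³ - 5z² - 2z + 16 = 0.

z = -1.7016 or z = 2 or z = 4.7016

Possible rational roots are divisors of 16. Testing z = 2 gives 0, so (z - 2) is a factor.
Divide: z³ - 5z² - 2z + 16 = (z - 2)(z² - 3z - 8).
Apply the quadratic formula to z² - 3z - 8 = 0: z = (3 ± √41)/2, i.e. z ≈ 4.7016 or z ≈ -1.7016.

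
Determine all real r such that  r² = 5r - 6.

r = 2 or r = 3

Bring every term to one side: r² - 5r + 6 = 0.
Factor: (r - 2)(r - 3) = 0.
So r = 2 or r = 3.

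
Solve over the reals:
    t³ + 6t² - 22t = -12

Rearrange: t³ + 6t² - 22t + 12 = 0.
Possible rational roots are divisors of 12. Testing t = 2 gives 0, so (t - 2) is a factor.
Divide: t³ + 6t² - 22t + 12 = (t - 2)(t² + 8t - 6).
Apply the quadratic formula to t² + 8t - 6 = 0: t = (-8 ± √88)/2, i.e. t ≈ 0.6904 or t ≈ -8.6904.

t = -8.6904 or t = 0.6904 or t = 2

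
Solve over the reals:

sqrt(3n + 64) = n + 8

n = 0

Square both sides: 3n + 64 = (n + 8)^2.
Expand and rearrange: n^2 + 13n = 0.
Solving gives n = 0 or n = -13.
Check each candidate in the original equation:
  n = 0: sqrt(64) = 8, while n + 8 = 8 — valid.
  n = -13: sqrt(25) = 5, while n + 8 = -5 — extraneous.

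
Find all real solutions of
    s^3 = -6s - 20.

Rearrange: s^3 + 6s + 20 = 0.
Possible rational roots are divisors of 20. Testing s = -2 gives 0, so (s + 2) is a factor.
Divide: s^3 + 6s + 20 = (s + 2)(s^2 - 2s + 10).
The quadratic s^2 - 2s + 10 has discriminant -36 < 0, so no further real roots.

s = -2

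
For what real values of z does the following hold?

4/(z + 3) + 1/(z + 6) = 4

Multiply both sides by (z + 3)(z + 6):
4(z + 6) + (z + 3) = 4(z + 3)(z + 6).
Expand and collect terms: 4z² + 31z + 45 = 0.
By the quadratic formula, z = (-31 ± √241) / 8, so z ≈ -1.9345 or z ≈ -5.8155.
Neither value makes a denominator zero (z ≠ -3, z ≠ -6), so both are valid.

z = -5.8155 or z = -1.9345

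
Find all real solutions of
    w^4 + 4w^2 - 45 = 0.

Let u = w^2. The equation becomes u^2 + 4u - 45 = 0.
Factor: (u + 9)(u - 5) = 0, so u = -9 or u = 5.
w^2 = -9 < 0 has no real solution.
w^2 = 5 gives w = +/-sqrt(5) ~= +/-2.2361.

w = -2.2361 or w = 2.2361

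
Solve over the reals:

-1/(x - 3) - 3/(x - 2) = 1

Multiply both sides by (x - 3)(x - 2):
-(x - 2) - 3(x - 3) = (x - 3)(x - 2).
Expand and collect terms: x² - x - 5 = 0.
By the quadratic formula, x = (1 ± √21) / 2, so x ≈ 2.7913 or x ≈ -1.7913.
Neither value makes a denominator zero (x ≠ 3, x ≠ 2), so both are valid.

x = -1.7913 or x = 2.7913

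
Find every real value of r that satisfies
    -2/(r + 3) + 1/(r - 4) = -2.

Multiply both sides by (r + 3)(r - 4):
-2(r - 4) + (r + 3) = -2(r + 3)(r - 4).
Expand and collect terms: -2r^2 + 3r + 13 = 0.
By the quadratic formula, r = (-3 +/- sqrt(113)) / -4, so r ~= -1.9075 or r ~= 3.4075.
Neither value makes a denominator zero (r != -3, r != 4), so both are valid.

r = -1.9075 or r = 3.4075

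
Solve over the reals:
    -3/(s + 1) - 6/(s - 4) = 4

s = -2 or s = 2.75

Multiply both sides by (s + 1)(s - 4):
-3(s - 4) - 6(s + 1) = 4(s + 1)(s - 4).
Expand and collect terms: 4s² - 3s - 22 = 0.
Factor or apply the quadratic formula: s = 2.75 or s = -2.
Neither value makes a denominator zero (s ≠ -1, s ≠ 4), so both are valid.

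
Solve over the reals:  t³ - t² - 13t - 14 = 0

t = -2 or t = -1.5414 or t = 4.5414

Possible rational roots are divisors of -14. Testing t = -2 gives 0, so (t + 2) is a factor.
Divide: t³ - t² - 13t - 14 = (t + 2)(t² - 3t - 7).
Apply the quadratic formula to t² - 3t - 7 = 0: t = (3 ± √37)/2, i.e. t ≈ 4.5414 or t ≈ -1.5414.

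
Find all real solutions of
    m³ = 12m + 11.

m = -2.8541 or m = -1 or m = 3.8541

Rearrange: m³ - 12m - 11 = 0.
Possible rational roots are divisors of -11. Testing m = -1 gives 0, so (m + 1) is a factor.
Divide: m³ - 12m - 11 = (m + 1)(m² - m - 11).
Apply the quadratic formula to m² - m - 11 = 0: m = (1 ± √45)/2, i.e. m ≈ 3.8541 or m ≈ -2.8541.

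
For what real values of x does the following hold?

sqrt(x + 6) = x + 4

Square both sides: x + 6 = (x + 4)^2.
Expand and rearrange: x^2 + 7x + 10 = 0.
Solving gives x = -2 or x = -5.
Check each candidate in the original equation:
  x = -2: sqrt(4) = 2, while x + 4 = 2 — valid.
  x = -5: sqrt(1) = 1, while x + 4 = -1 — extraneous.

x = -2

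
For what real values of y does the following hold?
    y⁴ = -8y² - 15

No real solutions.

Let u = y². The equation becomes u² + 8u + 15 = 0.
Factor: (u + 5)(u + 3) = 0, so u = -5 or u = -3.
y² = -5 < 0 has no real solution.
y² = -3 < 0 has no real solution.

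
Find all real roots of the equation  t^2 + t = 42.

t = -7 or t = 6

Bring every term to one side: t^2 + t - 42 = 0.
Factor: (t - 6)(t + 7) = 0.
So t = 6 or t = -7.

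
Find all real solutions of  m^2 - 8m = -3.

m = 0.3944 or m = 7.6056

Rearrange to standard form: m^2 - 8m + 3 = 0.
Discriminant: (-8)^2 - 4*1*3 = 52.
Quadratic formula: m = (8 +/- sqrt(52)) / 2.
So m = sqrt(13) + 4 ~= 7.6056 or m = 4 - sqrt(13) ~= 0.3944.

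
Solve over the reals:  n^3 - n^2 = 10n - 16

n = -3.3723 or n = 2 or n = 2.3723

Rearrange: n^3 - n^2 - 10n + 16 = 0.
Possible rational roots are divisors of 16. Testing n = 2 gives 0, so (n - 2) is a factor.
Divide: n^3 - n^2 - 10n + 16 = (n - 2)(n^2 + n - 8).
Apply the quadratic formula to n^2 + n - 8 = 0: n = (-1 +/- sqrt(33))/2, i.e. n ~= 2.3723 or n ~= -3.3723.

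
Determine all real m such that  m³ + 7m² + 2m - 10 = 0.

Possible rational roots are divisors of -10. Testing m = 1 gives 0, so (m - 1) is a factor.
Divide: m³ + 7m² + 2m - 10 = (m - 1)(m² + 8m + 10).
Apply the quadratic formula to m² + 8m + 10 = 0: m = (-8 ± √24)/2, i.e. m ≈ -1.5505 or m ≈ -6.4495.

m = -6.4495 or m = -1.5505 or m = 1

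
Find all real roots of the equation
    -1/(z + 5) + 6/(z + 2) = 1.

Multiply both sides by (z + 5)(z + 2):
-(z + 2) + 6(z + 5) = (z + 5)(z + 2).
Expand and collect terms: z^2 + 2z - 18 = 0.
By the quadratic formula, z = (-2 +/- sqrt(76)) / 2, so z ~= 3.3589 or z ~= -5.3589.
Neither value makes a denominator zero (z != -5, z != -2), so both are valid.

z = -5.3589 or z = 3.3589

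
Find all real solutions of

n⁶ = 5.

n = -1.3077 or n = 1.3077

Let u = n³. The equation becomes u² - 5 = 0.
By the quadratic formula, u = √(5) or u = -√(5).
n³ = √(5) gives n = ∛(√(5)) ≈ 1.3077.
n³ = -√(5) gives n = -∛(√(5)) ≈ -1.3077.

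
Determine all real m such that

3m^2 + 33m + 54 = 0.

Factor: 3(m + 2)(m + 9) = 0.
So m = -2 or m = -9.

m = -9 or m = -2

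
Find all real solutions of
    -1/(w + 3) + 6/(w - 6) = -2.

Multiply both sides by (w + 3)(w - 6):
-(w - 6) + 6(w + 3) = -2(w + 3)(w - 6).
Expand and collect terms: -2w^2 + w + 12 = 0.
By the quadratic formula, w = (-1 +/- sqrt(97)) / -4, so w ~= -2.2122 or w ~= 2.7122.
Neither value makes a denominator zero (w != -3, w != 6), so both are valid.

w = -2.2122 or w = 2.7122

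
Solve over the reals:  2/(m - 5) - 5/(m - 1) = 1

Multiply both sides by (m - 5)(m - 1):
2(m - 1) - 5(m - 5) = (m - 5)(m - 1).
Expand and collect terms: m² - 3m - 18 = 0.
Factor or apply the quadratic formula: m = 6 or m = -3.
Neither value makes a denominator zero (m ≠ 5, m ≠ 1), so both are valid.

m = -3 or m = 6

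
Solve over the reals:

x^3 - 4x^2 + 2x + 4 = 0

x = -0.7321 or x = 2 or x = 2.7321

Possible rational roots are divisors of 4. Testing x = 2 gives 0, so (x - 2) is a factor.
Divide: x^3 - 4x^2 + 2x + 4 = (x - 2)(x^2 - 2x - 2).
Apply the quadratic formula to x^2 - 2x - 2 = 0: x = (2 +/- sqrt(12))/2, i.e. x ~= 2.7321 or x ~= -0.7321.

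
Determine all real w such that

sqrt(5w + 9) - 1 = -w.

w = -1

Isolate the radical: sqrt(5w + 9) = -w + 1.
Square both sides: 5w + 9 = (-w + 1)^2.
Expand and rearrange: w^2 - 7w - 8 = 0.
Solving gives w = 8 or w = -1.
Check each candidate in the original equation:
  w = 8: sqrt(49) = 7, while -w + 1 = -7 — extraneous.
  w = -1: sqrt(4) = 2, while -w + 1 = 2 — valid.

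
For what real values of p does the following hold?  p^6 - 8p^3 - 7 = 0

p = -0.9267 or p = 2.0642

Let u = p^3. The equation becomes u^2 - 8u - 7 = 0.
By the quadratic formula, u = 4 + sqrt(23) or u = 4 - sqrt(23).
p^3 = 4 + sqrt(23) gives p = (4 + sqrt(23))^(1/3) ~= 2.0642.
p^3 = 4 - sqrt(23) gives p = -(-4 + sqrt(23))^(1/3) ~= -0.9267.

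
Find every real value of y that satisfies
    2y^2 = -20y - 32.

Bring every term to one side: 2y^2 + 20y + 32 = 0.
Factor: 2(y + 8)(y + 2) = 0.
So y = -8 or y = -2.

y = -8 or y = -2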